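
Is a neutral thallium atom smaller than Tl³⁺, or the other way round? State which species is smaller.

Tl³⁺

Forming Tl³⁺ removes 3 electrons from Tl. Fewer electrons for the same nuclear charge means less shielding and a higher Z_eff on the remaining electrons, and for main-group metals the entire outer shell is lost.
A cation is smaller than its parent atom: Tl³⁺ < Tl.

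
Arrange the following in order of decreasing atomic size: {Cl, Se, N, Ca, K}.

K > Ca > Se > Cl > N

Atomic radius shrinks across a period as nuclear charge pulls the same shell inward, and grows down a group as new shells are added.
Neither a single period nor a single group — weigh both effects.
Cl > N: period and group pull opposite ways; the down-group shift dominates (99 vs 71 pm).
Se > Cl: relative to Cl, both the across-period and down-group shifts push Se's atomic radius up.
Ca > Se: Ca lies to the left of Se in period 4, so the across-period effect alone puts Ca larger.
K > Ca: both are in period 4; the period trend gives K the larger value.
For reference (pm): N 71, Cl 99, K 196, Ca 171, Se 116.
So from largest to smallest: K > Ca > Se > Cl > N.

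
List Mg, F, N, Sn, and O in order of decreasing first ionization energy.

F, N, O, Mg, Sn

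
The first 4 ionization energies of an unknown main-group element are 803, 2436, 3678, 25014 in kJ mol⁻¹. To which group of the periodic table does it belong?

Look for the largest jump between consecutive ionization energies: IE4/IE3 ≈ 6.8, far larger than any earlier ratio.
That jump marks the point where a core electron is being removed. So the atom has 3 valence electrons.
A main-group element with 3 valence electrons is in group 13.

Group 13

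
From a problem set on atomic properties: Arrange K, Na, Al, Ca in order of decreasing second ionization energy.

Na > K > Al > Ca

The second ionization energy removes an electron from the +1 ion. For each element: K⁺ is the bare [Ar] core; Na⁺ is the bare [Ne] core; Al⁺ still has 2 valence electrons; Ca⁺ still has 1 valence electron.
Pulling an electron out of a noble-gas core costs far more than removing a remaining valence electron, so K and Na sit at the high end of IE_2.
Valence configurations: Al⁺ [Ne]3s², Ca⁺ [Ar]4s¹.
The numbers (kJ/mol): K 3052, Na 4562, Al 1817, Ca 1145.
Hence IE_2: Ca < Al < K < Na.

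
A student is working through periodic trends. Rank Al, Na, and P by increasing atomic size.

P < Al < Na

Atomic radius shrinks across a period as nuclear charge pulls the same shell inward, and grows down a group as new shells are added.
All lie in period 3, so atomic radius increases right to left.
So from smallest to largest: P < Al < Na.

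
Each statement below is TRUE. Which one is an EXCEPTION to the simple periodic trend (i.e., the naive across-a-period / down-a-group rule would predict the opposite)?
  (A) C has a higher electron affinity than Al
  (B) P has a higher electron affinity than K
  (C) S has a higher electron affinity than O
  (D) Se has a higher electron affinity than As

(C)

The general trend: electron affinity increases across a period and decreases down a group.
(A) C (period 2, group 14) vs Al (period 3, group 13): the stated order agrees with the simple trend.
(B) P (period 3, group 15) vs K (period 4, group 1): the stated order agrees with the simple trend.
(C) S (period 3, group 16) vs O (period 2, group 16): the stated order contradicts the simple trend.
(D) Se (period 4, group 16) vs As (period 4, group 15): the stated order agrees with the simple trend.
The exception is (C): the compact 2p subshell of O repels the added electron more than S's larger 3p does.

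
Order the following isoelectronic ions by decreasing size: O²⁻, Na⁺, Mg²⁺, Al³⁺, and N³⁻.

All of these have 10 electrons, so size is governed by nuclear charge alone: the more protons, the stronger the pull on the same electron cloud, and the smaller the ion.
Nuclear charges: Al³⁺ (Z=13), Mg²⁺ (Z=12), Na⁺ (Z=11), O²⁻ (Z=8), N³⁻ (Z=7).
Largest to smallest: N³⁻ > O²⁻ > Na⁺ > Mg²⁺ > Al³⁺.

N³⁻, O²⁻, Na⁺, Mg²⁺, Al³⁺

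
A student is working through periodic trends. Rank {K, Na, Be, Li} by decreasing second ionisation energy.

Li > Na > K > Be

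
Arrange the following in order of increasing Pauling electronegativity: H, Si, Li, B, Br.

Li < Si < B < H < Br

H is in period 1, group 1; Li is in period 2, group 1; B is in period 2, group 13; Si is in period 3, group 14; Br is in period 4, group 17.
EN rises left→right (higher Z_eff, smaller atoms) and falls top→bottom (larger, more shielded atoms).
These span different periods and groups, so the two trends combine.
Si > Li: period and group pull opposite ways; the across-period shift dominates (1.90 vs 0.98).
B > Si: period and group pull opposite ways; the down-group shift dominates (2.04 vs 1.90).
H > B: period and group pull opposite ways; the down-group shift dominates (2.20 vs 2.04).
Br > H: period and group pull opposite ways; the across-period shift dominates (2.96 vs 2.20).
For reference (Pauling): H 2.20, Li 0.98, B 2.04, Si 1.90, Br 2.96.
So from lowest to highest: Li < Si < B < H < Br.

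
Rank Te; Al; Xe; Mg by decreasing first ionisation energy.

Mg is in period 3, group 2; Al is in period 3, group 13; Te is in period 5, group 16; Xe is in period 5, group 18.
Removing the outermost electron gets harder across a period and easier down a group.
Here both period and group differ, so the two effects have to be weighed against each other.
Mg > Al: this pair runs against the simple trend — see the exception note.
Te > Mg: period and group pull opposite ways; the across-period shift dominates (869 vs 738 kJ/mol).
Xe > Te: both are in period 5; the period trend gives Xe the larger value.
Note the exception: Mg has a higher first ionization energy than Al, contrary to the simple trend — Al's single 3p electron is easier to remove than one from Mg's filled 3s².
Tabulated first ionization energy (kJ/mol): Mg 738, Al 578, Te 869, Xe 1170.
So from highest to lowest: Xe > Te > Mg > Al.

Xe > Te > Mg > Al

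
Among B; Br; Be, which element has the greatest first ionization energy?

Be is in period 2, group 2; B is in period 2, group 13; Br is in period 4, group 17.
Removing the outermost electron gets harder across a period and easier down a group.
Here both period and group differ, so the two effects have to be weighed against each other.
Be > B: this pair runs against the simple trend — see the exception note.
Br > Be: period and group pull opposite ways; the across-period shift dominates (1140 vs 900 kJ/mol).
Note the exception: Be has a higher first ionization energy than B, contrary to the simple trend — removing B's lone 2p electron is easier than breaking Be's filled 2s².
Approximate values (kJ/mol): Be 900, B 801, Br 1140.
The greatest first ionization energy among these belongs to Br.

Br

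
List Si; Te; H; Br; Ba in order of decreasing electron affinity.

Br > Te > Si > H > Ba

H is in period 1, group 1; Si is in period 3, group 14; Br is in period 4, group 17; Te is in period 5, group 16; Ba is in period 6, group 2.
Electron affinity generally becomes more exothermic across a period toward the halogens and less exothermic down a group.
These span different periods and groups, so the two trends combine.
H > Ba: the two effects oppose for this pair; the down-group effect wins (73 vs 14 kJ/mol).
Si > H: the two effects oppose for this pair; the across-period effect wins (134 vs 73 kJ/mol).
Te > Si: the two effects oppose for this pair; the across-period effect wins (190 vs 134 kJ/mol).
Br > Te: relative to Te, both the across-period and down-group shifts push Br's electron affinity up.
Tabulated electron affinity (kJ/mol): H 73, Si 134, Br 325, Te 190, Ba 14.
So from highest to lowest: Br > Te > Si > H > Ba.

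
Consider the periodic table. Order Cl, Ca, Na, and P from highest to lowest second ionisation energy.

Na, Cl, P, Ca

Consider each +1 ion: Cl⁺ still has 6 valence electrons; Ca⁺ still has 1 valence electron; Na⁺ is the bare [Ne] core; P⁺ still has 4 valence electrons.
Breaking into a closed-shell core is much more expensive than removing a leftover valence electron — Na has the largest IE_2 here.
Valence configurations: Cl⁺ [Ne]3s²3p⁴, Ca⁺ [Ar]4s¹, P⁺ [Ne]3s²3p².
Tabulated IE_2 (kJ/mol): Cl 2298, Ca 1145, Na 4562, P 1907.
Overall IE_2 order: Ca < P < Cl < Na.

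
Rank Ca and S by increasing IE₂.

Ca < S

After 1 electron has been removed, what remains? Ca⁺ still has 1 valence electron; S⁺ still has 5 valence electrons.
All are still removing valence electrons, so compare the +1 ions as you would atoms: IE_2 generally rises across a period (higher Z_eff) and falls down a group (larger shell), subject to the usual subshell exceptions.
Valence configurations: Ca⁺ [Ar]4s¹, S⁺ [Ne]3s²3p³.
The numbers (kJ/mol): Ca 1145, S 2252.
So the second ionization energies run Ca < S.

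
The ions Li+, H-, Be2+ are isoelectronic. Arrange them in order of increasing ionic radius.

All of these have 2 electrons, so size is governed by nuclear charge alone: the more protons, the stronger the pull on the same electron cloud, and the smaller the ion.
Nuclear charges: Be2+ (Z=4), Li+ (Z=3), H- (Z=1).
Smallest to largest: Be2+ < Li+ < H-.

Be2+ < Li+ < H-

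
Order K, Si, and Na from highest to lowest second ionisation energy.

Na > K > Si

The second ionization energy removes an electron from the +1 ion. For each element: K⁺ is the bare [Ar] core; Si⁺ still has 3 valence electrons; Na⁺ is the bare [Ne] core.
Pulling an electron out of a noble-gas core costs far more than removing a remaining valence electron, so K and Na sit at the high end of IE_2.
Tabulated IE_2 (kJ/mol): K 3052, Si 1577, Na 4562.
Hence IE_2: Si < K < Na.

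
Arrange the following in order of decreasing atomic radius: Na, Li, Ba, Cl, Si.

Ba, Na, Li, Si, Cl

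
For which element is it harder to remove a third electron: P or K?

IE_3 is the cost of taking one more electron from the +2 cation: P²⁺ still has 3 valence electrons; K²⁺ is already 1 electron into the core.
Core electrons are held far more tightly than valence electrons, so K tops the IE_3 order.
Tabulated IE_3 (kJ/mol): P 2914, K 4420.
Hence IE_3: P < K.

K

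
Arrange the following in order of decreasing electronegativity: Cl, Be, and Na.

Smaller atoms with higher effective nuclear charge are more electronegative.
These span different periods and groups, so the two trends combine.
Be > Na: both effects reinforce here, so Be is clearly the higher of the two.
Cl > Be: period and group pull opposite ways; the across-period shift dominates (3.16 vs 1.57).
Approximate values (Pauling): Be 1.57, Na 0.93, Cl 3.16.
So from highest to lowest: Cl > Be > Na.

Cl > Be > Na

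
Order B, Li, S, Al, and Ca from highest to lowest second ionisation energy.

Li, B, S, Al, Ca

After 1 electron has been removed, what remains? B⁺ still has 2 valence electrons; Li⁺ is the bare [He] core; S⁺ still has 5 valence electrons; Al⁺ still has 2 valence electrons; Ca⁺ still has 1 valence electron.
Breaking into a closed-shell core is much more expensive than removing a leftover valence electron — Li has the largest IE_2 here.
Valence configurations: B⁺ [He]2s², S⁺ [Ne]3s²3p³, Al⁺ [Ne]3s², Ca⁺ [Ar]4s¹.
Approximate IE_2 values (kJ/mol): B 2427, Li 7298, S 2252, Al 1817, Ca 1145.
Overall IE_2 order: Ca < Al < S < B < Li.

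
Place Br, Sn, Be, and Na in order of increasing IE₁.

Na < Sn < Be < Br

Be is in period 2, group 2; Na is in period 3, group 1; Br is in period 4, group 17; Sn is in period 5, group 14.
First ionization energy rises across a period (greater Z_eff holds electrons more tightly) and falls down a group (valence electrons are farther from the nucleus).
Neither a single period nor a single group — weigh both effects.
Sn > Na: period and group pull opposite ways; the across-period shift dominates (709 vs 496 kJ/mol).
Be > Sn: period and group pull opposite ways; the down-group shift dominates (900 vs 709 kJ/mol).
Br > Be: the two effects oppose for this pair; the across-period effect wins (1140 vs 900 kJ/mol).
Tabulated first ionization energy (kJ/mol): Be 900, Na 496, Br 1140, Sn 709.
So from lowest to highest: Na < Sn < Be < Br.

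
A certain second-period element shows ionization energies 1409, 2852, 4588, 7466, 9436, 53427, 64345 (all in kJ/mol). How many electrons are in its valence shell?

Look for the largest jump between consecutive ionization energies: IE6/IE5 ≈ 5.7, far larger than any earlier ratio.
That jump marks the point where a core electron is being removed. So the atom has 5 valence electrons.

5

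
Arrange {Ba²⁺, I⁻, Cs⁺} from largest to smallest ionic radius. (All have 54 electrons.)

All of these have 54 electrons, so size is governed by nuclear charge alone: the more protons, the stronger the pull on the same electron cloud, and the smaller the ion.
Nuclear charges: Ba²⁺ (Z=56), Cs⁺ (Z=55), I⁻ (Z=53).
Largest to smallest: I⁻ > Cs⁺ > Ba²⁺.

I⁻ > Cs⁺ > Ba²⁺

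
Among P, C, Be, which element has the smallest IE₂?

After 1 electron has been removed, what remains? P⁺ still has 4 valence electrons; C⁺ still has 3 valence electrons; Be⁺ still has 1 valence electron.
All are still removing valence electrons, so compare the +1 ions as you would atoms: IE_2 generally rises across a period (higher Z_eff) and falls down a group (larger shell), subject to the usual subshell exceptions.
Valence configurations: P⁺ [Ne]3s²3p², C⁺ [He]2s²2p¹, Be⁺ [He]2s¹.
The numbers (kJ/mol): P 1907, C 2353, Be 1757.
Overall IE_2 order: Be < P < C.

Be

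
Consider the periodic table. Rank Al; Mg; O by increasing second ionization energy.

Mg < Al < O

The second ionization energy removes an electron from the +1 ion. For each element: Al⁺ still has 2 valence electrons; Mg⁺ still has 1 valence electron; O⁺ still has 5 valence electrons.
All are still removing valence electrons, so compare the +1 ions as you would atoms: IE_2 generally rises across a period (higher Z_eff) and falls down a group (larger shell), subject to the usual subshell exceptions.
Valence configurations: Al⁺ [Ne]3s², Mg⁺ [Ne]3s¹, O⁺ [He]2s²2p³.
Approximate IE_2 values (kJ/mol): Al 1817, Mg 1451, O 3388.
Putting it together, IE_2: Mg < Al < O.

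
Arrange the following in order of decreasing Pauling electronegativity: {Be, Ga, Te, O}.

O > Te > Ga > Be

Smaller atoms with higher effective nuclear charge are more electronegative.
These span different periods and groups, so the two trends combine.
Ga > Be: the two effects oppose for this pair; the across-period effect wins (1.81 vs 1.57).
Te > Ga: period and group pull opposite ways; the across-period shift dominates (2.10 vs 1.81).
O > Te: they share group 16; the group trend gives O the larger value.
For reference (Pauling): Be 1.57, O 3.44, Ga 1.81, Te 2.10.
So from highest to lowest: O > Te > Ga > Be.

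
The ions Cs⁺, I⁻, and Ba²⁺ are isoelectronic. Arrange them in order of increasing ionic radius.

All of these have 54 electrons, so size is governed by nuclear charge alone: the more protons, the stronger the pull on the same electron cloud, and the smaller the ion.
Nuclear charges: Ba²⁺ (Z=56), Cs⁺ (Z=55), I⁻ (Z=53).
Smallest to largest: Ba²⁺ < Cs⁺ < I⁻.

Ba²⁺, Cs⁺, I⁻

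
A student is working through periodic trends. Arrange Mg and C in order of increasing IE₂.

Mg < C

Consider each +1 ion: Mg⁺ still has 1 valence electron; C⁺ still has 3 valence electrons.
All are still removing valence electrons, so compare the +1 ions as you would atoms: IE_2 generally rises across a period (higher Z_eff) and falls down a group (larger shell), subject to the usual subshell exceptions.
Valence configurations: Mg⁺ [Ne]3s¹, C⁺ [He]2s²2p¹.
Approximate IE_2 values (kJ/mol): Mg 1451, C 2353.
Putting it together, IE_2: Mg < C.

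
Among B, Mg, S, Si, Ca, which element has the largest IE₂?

B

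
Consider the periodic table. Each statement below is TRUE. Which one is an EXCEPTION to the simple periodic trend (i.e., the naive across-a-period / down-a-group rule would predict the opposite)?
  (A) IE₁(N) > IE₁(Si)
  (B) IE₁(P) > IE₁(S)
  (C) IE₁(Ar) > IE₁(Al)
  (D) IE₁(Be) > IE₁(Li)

The general trend: IE₁ increases across a period and decreases down a group.
(A) N (period 2, group 15) vs Si (period 3, group 14): the stated order agrees with the simple trend.
(B) P (period 3, group 15) vs S (period 3, group 16): the stated order contradicts the simple trend.
(C) Ar (period 3, group 18) vs Al (period 3, group 13): the stated order agrees with the simple trend.
(D) Be (period 2, group 2) vs Li (period 2, group 1): the stated order agrees with the simple trend.
The exception is (B): S (3p⁴) ionizes more easily than half-filled P (3p³) because the paired 3p electron in S is pushed out by e⁻–e⁻ repulsion.

(B)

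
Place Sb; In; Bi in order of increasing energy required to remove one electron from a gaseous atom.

First ionization energy rises across a period (greater Z_eff holds electrons more tightly) and falls down a group (valence electrons are farther from the nucleus).
Neither a single period nor a single group — weigh both effects.
Bi > In: period and group pull opposite ways; the across-period shift dominates (703 vs 558 kJ/mol).
Sb > Bi: Sb sits above Bi in group 15, so the down-group effect alone puts Sb higher.
Approximate values (kJ/mol): In 558, Sb 831, Bi 703.
So from lowest to highest: In < Bi < Sb.

In < Bi < Sb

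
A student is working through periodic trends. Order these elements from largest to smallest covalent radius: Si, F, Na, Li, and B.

Li is in period 2, group 1; B is in period 2, group 13; F is in period 2, group 17; Na is in period 3, group 1; Si is in period 3, group 14.
Moving right in a period, electrons are added to the same shell under a stronger nuclear pull, so atoms get smaller; moving down, a new shell is opened and atoms get larger.
Neither a single period nor a single group — weigh both effects.
B > F: B lies to the left of F in period 2, so the across-period effect alone puts B larger.
Si > B: the two effects oppose for this pair; the down-group effect wins (116 vs 85 pm).
Li > Si: the two effects oppose for this pair; the across-period effect wins (133 vs 116 pm).
Na > Li: they share group 1; the group trend gives Na the larger value.
For reference (pm): Li 133, B 85, F 64, Na 155, Si 116.
So from largest to smallest: Na > Li > Si > B > F.

Na, Li, Si, B, F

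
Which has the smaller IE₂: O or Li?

O

After 1 electron has been removed, what remains? O⁺ still has 5 valence electrons; Li⁺ is the bare [He] core.
Core electrons are held far more tightly than valence electrons, so Li tops the IE_2 order.
The numbers (kJ/mol): O 3388, Li 7298.
Overall IE_2 order: O < Li.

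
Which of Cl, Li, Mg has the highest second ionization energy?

Consider each +1 ion: Cl⁺ still has 6 valence electrons; Li⁺ is the bare [He] core; Mg⁺ still has 1 valence electron.
Pulling an electron out of a noble-gas core costs far more than removing a remaining valence electron, so Li sits at the high end of IE_2.
Valence configurations: Cl⁺ [Ne]3s²3p⁴, Mg⁺ [Ne]3s¹.
Approximate IE_2 values (kJ/mol): Cl 2298, Li 7298, Mg 1451.
Putting it together, IE_2: Mg < Cl < Li.

Li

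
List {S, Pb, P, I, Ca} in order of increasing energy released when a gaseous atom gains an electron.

Ca < Pb < P < S < I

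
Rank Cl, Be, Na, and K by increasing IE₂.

The second ionization energy removes an electron from the +1 ion. For each element: Cl⁺ still has 6 valence electrons; Be⁺ still has 1 valence electron; Na⁺ is the bare [Ne] core; K⁺ is the bare [Ar] core.
Pulling an electron out of a noble-gas core costs far more than removing a remaining valence electron, so K and Na sit at the high end of IE_2.
Valence configurations: Cl⁺ [Ne]3s²3p⁴, Be⁺ [He]2s¹.
Tabulated IE_2 (kJ/mol): Cl 2298, Be 1757, Na 4562, K 3052.
So the second ionization energies run Be < Cl < K < Na.

Be < Cl < K < Na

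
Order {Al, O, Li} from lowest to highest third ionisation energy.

IE_3 is the cost of taking one more electron from the +2 cation: Al²⁺ still has 1 valence electron; O²⁺ still has 4 valence electrons; Li²⁺ is already 1 electron into the core.
Breaking into a closed-shell core is much more expensive than removing a leftover valence electron — Li has the largest IE_3 here.
Valence configurations: Al²⁺ [Ne]3s¹, O²⁺ [He]2s²2p².
The numbers (kJ/mol): Al 2745, O 5300, Li 11815.
So the third ionization energies run Al < O < Li.

Al, O, Li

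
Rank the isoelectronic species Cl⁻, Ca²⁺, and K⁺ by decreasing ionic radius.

All of these have 18 electrons, so size is governed by nuclear charge alone: the more protons, the stronger the pull on the same electron cloud, and the smaller the ion.
Nuclear charges: Ca²⁺ (Z=20), K⁺ (Z=19), Cl⁻ (Z=17).
Largest to smallest: Cl⁻ > K⁺ > Ca²⁺.

Cl⁻, K⁺, Ca²⁺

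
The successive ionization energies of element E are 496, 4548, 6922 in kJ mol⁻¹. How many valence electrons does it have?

Look for the largest jump between consecutive ionization energies: IE2/IE1 ≈ 9.2, far larger than any earlier ratio.
That jump marks the point where a core electron is being removed. So the atom has 1 valence electron.

1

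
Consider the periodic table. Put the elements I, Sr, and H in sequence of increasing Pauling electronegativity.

Sr < H < I

H is in period 1, group 1; Sr is in period 5, group 2; I is in period 5, group 17.
Electronegativity increases across a period and decreases down a group, tracking effective nuclear charge and atomic size.
Neither a single period nor a single group — weigh both effects.
H > Sr: the two effects oppose for this pair; the down-group effect wins (2.20 vs 0.95).
I > H: the two effects oppose for this pair; the across-period effect wins (2.66 vs 2.20).
For reference (Pauling): H 2.20, Sr 0.95, I 2.66.
So from lowest to highest: Sr < H < I.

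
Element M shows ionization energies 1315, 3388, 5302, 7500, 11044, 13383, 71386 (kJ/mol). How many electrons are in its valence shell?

6

Look for the largest jump between consecutive ionization energies: IE7/IE6 ≈ 5.3, far larger than any earlier ratio.
That jump marks the point where a core electron is being removed. So the atom has 6 valence electrons.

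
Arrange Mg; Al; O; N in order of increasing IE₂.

Mg < Al < N < O

The second ionization energy removes an electron from the +1 ion. For each element: Mg⁺ still has 1 valence electron; Al⁺ still has 2 valence electrons; O⁺ still has 5 valence electrons; N⁺ still has 4 valence electrons.
All are still removing valence electrons, so compare the +1 ions as you would atoms: IE_2 generally rises across a period (higher Z_eff) and falls down a group (larger shell), subject to the usual subshell exceptions.
Valence configurations: Mg⁺ [Ne]3s¹, Al⁺ [Ne]3s², O⁺ [He]2s²2p³, N⁺ [He]2s²2p².
Approximate IE_2 values (kJ/mol): Mg 1451, Al 1817, O 3388, N 2856.
Putting it together, IE_2: Mg < Al < N < O.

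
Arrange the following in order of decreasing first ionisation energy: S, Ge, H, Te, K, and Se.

Across a period the outer electron is held more tightly (higher IE₁); down a group it sits in a higher shell, more shielded, and comes off more easily.
These span different periods and groups, so the two trends combine.
Ge > K: Ge lies to the right of K in period 4, so the across-period effect alone puts Ge higher.
Te > Ge: period and group pull opposite ways; the across-period shift dominates (869 vs 762 kJ/mol).
Se > Te: they share group 16; the group trend gives Se the larger value.
S > Se: S sits above Se in group 16, so the down-group effect alone puts S higher.
H > S: period and group pull opposite ways; the down-group shift dominates (1312 vs 1000 kJ/mol).
For reference (kJ/mol): H 1312, S 1000, K 419, Ge 762, Se 941, Te 869.
So from highest to lowest: H > S > Se > Te > Ge > K.

H > S > Se > Te > Ge > K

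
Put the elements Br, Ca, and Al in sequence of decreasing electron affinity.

Br > Al > Ca

EA tends to increase across a period and decrease down a group, though the pattern is less regular than for IE or radius.
Neither a single period nor a single group — weigh both effects.
Al > Ca: relative to Ca, both the across-period and down-group shifts push Al's electron affinity up.
Br > Al: period and group pull opposite ways; the across-period shift dominates (325 vs 42 kJ/mol).
Tabulated electron affinity (kJ/mol): Al 42, Ca 2, Br 325.
So from highest to lowest: Br > Al > Ca.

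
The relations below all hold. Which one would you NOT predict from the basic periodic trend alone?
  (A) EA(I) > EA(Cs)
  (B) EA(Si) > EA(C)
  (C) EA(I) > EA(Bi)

The general trend: electron affinity increases across a period and decreases down a group.
(A) I (period 5, group 17) vs Cs (period 6, group 1): the stated order agrees with the simple trend.
(B) Si (period 3, group 14) vs C (period 2, group 14): the stated order contradicts the simple trend.
(C) I (period 5, group 17) vs Bi (period 6, group 15): the stated order agrees with the simple trend.
The exception is (B): Si's larger, more diffuse 3p orbitals accept an added electron slightly more readily than C's compact 2p.

(B)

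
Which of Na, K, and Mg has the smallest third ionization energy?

K

The third ionization energy removes an electron from the +2 ion. For each element: Na²⁺ is already 1 electron into the core; K²⁺ is already 1 electron into the core; Mg²⁺ is the bare [Ne] core.
All of these are removing an electron from a noble-gas core or deeper; the smaller core (lower principal quantum number) is held far more tightly, and within a period the higher nuclear charge binds the same core more tightly.
The numbers (kJ/mol): Na 6910, K 4420, Mg 7733.
Putting it together, IE_3: K < Na < Mg.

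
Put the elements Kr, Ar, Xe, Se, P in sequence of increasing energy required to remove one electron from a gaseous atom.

P is in period 3, group 15; Ar is in period 3, group 18; Se is in period 4, group 16; Kr is in period 4, group 18; Xe is in period 5, group 18.
Across a period the outer electron is held more tightly (higher IE₁); down a group it sits in a higher shell, more shielded, and comes off more easily.
Neither a single period nor a single group — weigh both effects.
P > Se: period and group pull opposite ways; the down-group shift dominates (1012 vs 941 kJ/mol).
Xe > P: the two effects oppose for this pair; the across-period effect wins (1170 vs 1012 kJ/mol).
Kr > Xe: Kr sits above Xe in group 18, so the down-group effect alone puts Kr higher.
Ar > Kr: they share group 18; the group trend gives Ar the larger value.
For reference (kJ/mol): P 1012, Ar 1521, Se 941, Kr 1351, Xe 1170.
So from lowest to highest: Se < P < Xe < Kr < Ar.

Se < P < Xe < Kr < Ar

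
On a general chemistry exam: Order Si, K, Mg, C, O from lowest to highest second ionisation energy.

Mg < Si < C < K < O

After 1 electron has been removed, what remains? Si⁺ still has 3 valence electrons; K⁺ is the bare [Ar] core; Mg⁺ still has 1 valence electron; C⁺ still has 3 valence electrons; O⁺ still has 5 valence electrons.
Usually core removal costs more than valence removal, but here the competition is close: a tightly held n=2 valence electron can cost more to remove than an n=3 core electron, so the actual values have to decide it.
Valence configurations: Si⁺ [Ne]3s²3p¹, Mg⁺ [Ne]3s¹, C⁺ [He]2s²2p¹, O⁺ [He]2s²2p³.
Tabulated IE_2 (kJ/mol): Si 1577, K 3052, Mg 1451, C 2353, O 3388.
Overall IE_2 order: Mg < Si < C < K < O.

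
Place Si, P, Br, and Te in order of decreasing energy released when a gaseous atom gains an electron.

Br > Te > Si > P

Si is in period 3, group 14; P is in period 3, group 15; Br is in period 4, group 17; Te is in period 5, group 16.
Atoms with high Z_eff and room in the valence shell (especially the halogens) have the most exothermic electron affinities.
Here both period and group differ, so the two effects have to be weighed against each other.
Si > P: this pair runs against the simple trend — see the exception note.
Te > Si: period and group pull opposite ways; the across-period shift dominates (190 vs 134 kJ/mol).
Br > Te: relative to Te, both the across-period and down-group shifts push Br's electron affinity up.
Note the exception: Si has a higher electron affinity than P, contrary to the simple trend — adding an electron to P's half-filled 3p³ is unfavourable, so Si (3p²) has the more exothermic EA.
Tabulated electron affinity (kJ/mol): Si 134, P 72, Br 325, Te 190.
So from highest to lowest: Br > Te > Si > P.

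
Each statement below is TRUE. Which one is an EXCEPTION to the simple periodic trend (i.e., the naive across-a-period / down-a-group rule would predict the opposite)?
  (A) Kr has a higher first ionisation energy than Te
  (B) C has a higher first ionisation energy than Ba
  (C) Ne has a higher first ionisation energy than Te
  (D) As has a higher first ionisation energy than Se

(D)

The general trend: first ionisation energy increases across a period and decreases down a group.
(A) Kr (period 4, group 18) vs Te (period 5, group 16): the stated order agrees with the simple trend.
(B) C (period 2, group 14) vs Ba (period 6, group 2): the stated order agrees with the simple trend.
(C) Ne (period 2, group 18) vs Te (period 5, group 16): the stated order agrees with the simple trend.
(D) As (period 4, group 15) vs Se (period 4, group 16): the stated order contradicts the simple trend.
The exception is (D): Se (4p⁴) ionizes more easily than half-filled As (4p³).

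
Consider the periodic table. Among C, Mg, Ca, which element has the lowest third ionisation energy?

After 2 electrons have been removed, what remains? C²⁺ still has 2 valence electrons; Mg²⁺ is the bare [Ne] core; Ca²⁺ is the bare [Ar] core.
Core electrons are held far more tightly than valence electrons, so Ca and Mg top the IE_3 order.
The numbers (kJ/mol): C 4620, Mg 7733, Ca 4912.
Hence IE_3: C < Ca < Mg.

C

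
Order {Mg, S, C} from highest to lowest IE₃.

IE_3 is the cost of taking one more electron from the +2 cation: Mg²⁺ is the bare [Ne] core; S²⁺ still has 4 valence electrons; C²⁺ still has 2 valence electrons.
Core electrons are held far more tightly than valence electrons, so Mg tops the IE_3 order.
Valence configurations: S²⁺ [Ne]3s²3p², C²⁺ [He]2s².
Tabulated IE_3 (kJ/mol): Mg 7733, S 3357, C 4620.
Putting it together, IE_3: S < C < Mg.

Mg > C > S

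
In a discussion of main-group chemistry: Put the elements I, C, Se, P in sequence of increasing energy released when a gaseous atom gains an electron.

P < C < Se < I

C is in period 2, group 14; P is in period 3, group 15; Se is in period 4, group 16; I is in period 5, group 17.
Electron affinity generally becomes more exothermic across a period toward the halogens and less exothermic down a group.
A diagonal step moves right (one effect) and down (the opposite effect) at once.
C > P: the two effects oppose for this pair; the down-group effect wins (122 vs 72 kJ/mol).
Se > C: the two effects oppose for this pair; the across-period effect wins (195 vs 122 kJ/mol).
I > Se: period and group pull opposite ways; the across-period shift dominates (295 vs 195 kJ/mol).
Approximate values (kJ/mol): C 122, P 72, Se 195, I 295.
So from lowest to highest: P < C < Se < I.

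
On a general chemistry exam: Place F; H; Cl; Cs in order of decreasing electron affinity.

H is in period 1, group 1; F is in period 2, group 17; Cl is in period 3, group 17; Cs is in period 6, group 1.
Adding an electron releases more energy for atoms nearer the top right (short of the noble gases).
These span different periods and groups, so the two trends combine.
H > Cs: they share group 1; the group trend gives H the larger value.
F > H: period and group pull opposite ways; the across-period shift dominates (328 vs 73 kJ/mol).
Cl > F: this pair runs against the simple trend — see the exception note.
Note the exception: Cl has a higher electron affinity than F, contrary to the simple trend — F's small 2p subshell makes the incoming electron feel strong e⁻–e⁻ repulsion, so Cl actually releases more energy on gaining an electron.
Approximate values (kJ/mol): H 73, F 328, Cl 349, Cs 46.
So from highest to lowest: Cl > F > H > Cs.

Cl > F > H > Cs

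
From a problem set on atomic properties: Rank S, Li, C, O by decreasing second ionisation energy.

The second ionization energy removes an electron from the +1 ion. For each element: S⁺ still has 5 valence electrons; Li⁺ is the bare [He] core; C⁺ still has 3 valence electrons; O⁺ still has 5 valence electrons.
Breaking into a closed-shell core is much more expensive than removing a leftover valence electron — Li has the largest IE_2 here.
Valence configurations: S⁺ [Ne]3s²3p³, C⁺ [He]2s²2p¹, O⁺ [He]2s²2p³.
The numbers (kJ/mol): S 2252, Li 7298, C 2353, O 3388.
Putting it together, IE_2: S < C < O < Li.

Li, O, C, S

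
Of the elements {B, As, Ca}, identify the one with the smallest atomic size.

B

B is in period 2, group 13; Ca is in period 4, group 2; As is in period 4, group 15.
Moving right in a period, electrons are added to the same shell under a stronger nuclear pull, so atoms get smaller; moving down, a new shell is opened and atoms get larger.
Here both period and group differ, so the two effects have to be weighed against each other.
As > B: the two effects oppose for this pair; the down-group effect wins (121 vs 85 pm).
Ca > As: Ca lies to the left of As in period 4, so the across-period effect alone puts Ca larger.
For reference (pm): B 85, Ca 171, As 121.
The smallest atomic size among these belongs to B.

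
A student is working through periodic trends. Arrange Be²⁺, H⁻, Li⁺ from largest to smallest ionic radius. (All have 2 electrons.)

H⁻ > Li⁺ > Be²⁺

All of these have 2 electrons, so size is governed by nuclear charge alone: the more protons, the stronger the pull on the same electron cloud, and the smaller the ion.
Nuclear charges: Be²⁺ (Z=4), Li⁺ (Z=3), H⁻ (Z=1).
Largest to smallest: H⁻ > Li⁺ > Be²⁺.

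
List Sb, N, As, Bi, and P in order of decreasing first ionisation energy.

N is in period 2, group 15; P is in period 3, group 15; As is in period 4, group 15; Sb is in period 5, group 15; Bi is in period 6, group 15.
Removing the outermost electron gets harder across a period and easier down a group.
All are in group 15, so first ionization energy increases up the group.
So from highest to lowest: N > P > As > Sb > Bi.

N > P > As > Sb > Bi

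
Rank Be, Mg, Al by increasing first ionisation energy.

Be is in period 2, group 2; Mg is in period 3, group 2; Al is in period 3, group 13.
First ionization energy rises across a period (greater Z_eff holds electrons more tightly) and falls down a group (valence electrons are farther from the nucleus).
These span different periods and groups, so the two trends combine.
Mg > Al: this pair runs against the simple trend — see the exception note.
Be > Mg: they share group 2; the group trend gives Be the larger value.
Note the exception: Mg has a higher first ionization energy than Al, contrary to the simple trend — Al's single 3p electron is easier to remove than one from Mg's filled 3s².
Approximate values (kJ/mol): Be 900, Mg 738, Al 578.
So from lowest to highest: Al < Mg < Be.

Al < Mg < Be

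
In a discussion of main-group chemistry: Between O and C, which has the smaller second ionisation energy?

C

The second ionization energy removes an electron from the +1 ion. For each element: O⁺ still has 5 valence electrons; C⁺ still has 3 valence electrons.
All are still removing valence electrons, so compare the +1 ions as you would atoms: IE_2 generally rises across a period (higher Z_eff) and falls down a group (larger shell), subject to the usual subshell exceptions.
Valence configurations: O⁺ [He]2s²2p³, C⁺ [He]2s²2p¹.
The numbers (kJ/mol): O 3388, C 2353.
Hence IE_2: C < O.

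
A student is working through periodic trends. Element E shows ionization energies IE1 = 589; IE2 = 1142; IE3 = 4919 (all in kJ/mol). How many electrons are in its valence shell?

Look for the largest jump between consecutive ionization energies: IE3/IE2 ≈ 4.3, far larger than any earlier ratio.
That jump marks the point where a core electron is being removed. So the atom has 2 valence electrons.

2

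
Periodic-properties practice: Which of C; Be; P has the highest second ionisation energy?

C

After 1 electron has been removed, what remains? C⁺ still has 3 valence electrons; Be⁺ still has 1 valence electron; P⁺ still has 4 valence electrons.
All are still removing valence electrons, so compare the +1 ions as you would atoms: IE_2 generally rises across a period (higher Z_eff) and falls down a group (larger shell), subject to the usual subshell exceptions.
Valence configurations: C⁺ [He]2s²2p¹, Be⁺ [He]2s¹, P⁺ [Ne]3s²3p².
Tabulated IE_2 (kJ/mol): C 2353, Be 1757, P 1907.
Hence IE_2: Be < P < C.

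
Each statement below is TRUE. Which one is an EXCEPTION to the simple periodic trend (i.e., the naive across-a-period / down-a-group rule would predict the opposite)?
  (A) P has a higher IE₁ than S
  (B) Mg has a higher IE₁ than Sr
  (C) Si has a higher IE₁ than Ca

(A)

The general trend: IE₁ increases across a period and decreases down a group.
(A) P (period 3, group 15) vs S (period 3, group 16): the stated order contradicts the simple trend.
(B) Mg (period 3, group 2) vs Sr (period 5, group 2): the stated order agrees with the simple trend.
(C) Si (period 3, group 14) vs Ca (period 4, group 2): the stated order agrees with the simple trend.
The exception is (A): S (3p⁴) ionizes more easily than half-filled P (3p³) because the paired 3p electron in S is pushed out by e⁻–e⁻ repulsion.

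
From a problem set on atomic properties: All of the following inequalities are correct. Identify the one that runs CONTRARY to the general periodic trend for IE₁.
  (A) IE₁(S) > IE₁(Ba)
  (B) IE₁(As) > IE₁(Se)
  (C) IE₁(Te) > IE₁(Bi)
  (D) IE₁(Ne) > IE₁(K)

(B)

The general trend: IE₁ increases across a period and decreases down a group.
(A) S (period 3, group 16) vs Ba (period 6, group 2): the stated order agrees with the simple trend.
(B) As (period 4, group 15) vs Se (period 4, group 16): the stated order contradicts the simple trend.
(C) Te (period 5, group 16) vs Bi (period 6, group 15): the stated order agrees with the simple trend.
(D) Ne (period 2, group 18) vs K (period 4, group 1): the stated order agrees with the simple trend.
The exception is (B): Se (4p⁴) ionizes more easily than half-filled As (4p³).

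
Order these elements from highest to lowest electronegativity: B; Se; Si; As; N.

N > Se > As > B > Si

Electronegativity increases across a period and decreases down a group, tracking effective nuclear charge and atomic size.
Neither a single period nor a single group — weigh both effects.
B > Si: the two effects oppose for this pair; the down-group effect wins (2.04 vs 1.90).
As > B: the two effects oppose for this pair; the across-period effect wins (2.18 vs 2.04).
Se > As: Se lies to the right of As in period 4, so the across-period effect alone puts Se higher.
N > Se: period and group pull opposite ways; the down-group shift dominates (3.04 vs 2.55).
Tabulated electronegativity (Pauling): B 2.04, N 3.04, Si 1.90, As 2.18, Se 2.55.
So from highest to lowest: N > Se > As > B > Si.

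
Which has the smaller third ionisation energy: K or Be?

K

After 2 electrons have been removed, what remains? K²⁺ is already 1 electron into the core; Be²⁺ is the bare [He] core.
All of these are removing an electron from a noble-gas core or deeper; the smaller core (lower principal quantum number) is held far more tightly, and within a period the higher nuclear charge binds the same core more tightly.
The numbers (kJ/mol): K 4420, Be 14849.
Overall IE_3 order: K < Be.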